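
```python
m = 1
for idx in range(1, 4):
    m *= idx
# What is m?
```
Trace:
  m=1
  m=1, idx=1
  m=2, idx=2
  m=6, idx=3

Final answer: 6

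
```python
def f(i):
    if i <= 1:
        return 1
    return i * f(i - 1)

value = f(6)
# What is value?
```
Call trace:
f(i=6)
  f(i=5)
    f(i=4)
      f(i=3)
        f(i=2)
          f(i=1)
          -> return 1
        -> return 2
      -> return 6
    -> return 24
  -> return 120
-> return 720

Final answer: 720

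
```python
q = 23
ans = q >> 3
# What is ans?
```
Trace:
  q=23
  q=23, ans=2

Final answer: 2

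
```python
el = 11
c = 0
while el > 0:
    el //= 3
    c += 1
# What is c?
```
Trace:
  el=11
  el=11, c=0
  el=3, c=1
  el=1, c=2
  el=0, c=3

Final answer: 3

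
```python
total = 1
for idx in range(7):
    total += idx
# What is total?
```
Trace:
  total=1
  total=1, idx=0
  total=2, idx=1
  total=4, idx=2
  total=7, idx=3
  total=11, idx=4
  total=16, idx=5
  total=22, idx=6

Final answer: 22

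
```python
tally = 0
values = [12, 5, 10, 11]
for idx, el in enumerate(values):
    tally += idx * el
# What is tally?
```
Trace:
  tally=0
  tally=0, idx=0, el=12
  tally=5, idx=1, el=5
  tally=25, idx=2, el=10
  tally=58, idx=3, el=11

Final answer: 58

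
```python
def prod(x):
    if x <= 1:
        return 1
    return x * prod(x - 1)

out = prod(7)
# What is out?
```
Call trace:
prod(x=7)
  prod(x=6)
    prod(x=5)
      prod(x=4)
        prod(x=3)
          prod(x=2)
            prod(x=1)
            -> return 1
          -> return 2
        -> return 6
      -> return 24
    -> return 120
  -> return 720
-> return 5040

Final answer: 5040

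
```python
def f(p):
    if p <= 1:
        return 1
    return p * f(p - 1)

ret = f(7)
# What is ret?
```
Call trace:
f(p=7)
  f(p=6)
    f(p=5)
      f(p=4)
        f(p=3)
          f(p=2)
            f(p=1)
            -> return 1
          -> return 2
        -> return 6
      -> return 24
    -> return 120
  -> return 720
-> return 5040

Final answer: 5040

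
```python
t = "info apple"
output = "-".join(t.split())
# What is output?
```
Trace:
  t='info apple'
  t='info apple', output='info-apple'

Final answer: 'info-apple'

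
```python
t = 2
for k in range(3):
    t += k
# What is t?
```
Trace:
  t=2
  t=2, k=0
  t=3, k=1
  t=5, k=2

Final answer: 5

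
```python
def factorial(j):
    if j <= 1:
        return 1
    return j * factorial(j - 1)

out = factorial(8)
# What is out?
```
Call trace:
factorial(j=8)
  factorial(j=7)
    factorial(j=6)
      factorial(j=5)
        factorial(j=4)
          factorial(j=3)
            factorial(j=2)
              factorial(j=1)
              -> return 1
            -> return 2
          -> return 6
        -> return 24
      -> return 120
    -> return 720
  -> return 5040
-> return 40320

Final answer: 40320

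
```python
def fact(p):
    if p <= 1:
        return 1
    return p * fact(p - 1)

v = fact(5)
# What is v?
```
Call trace:
fact(p=5)
  fact(p=4)
    fact(p=3)
      fact(p=2)
        fact(p=1)
        -> return 1
      -> return 2
    -> return 6
  -> return 24
-> return 120

Final answer: 120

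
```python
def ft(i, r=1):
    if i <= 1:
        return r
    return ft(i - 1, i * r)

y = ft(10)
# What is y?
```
Call trace:
ft(i=10, r=1)
  ft(i=9, r=10)
    ft(i=8, r=90)
      ft(i=7, r=720)
        ft(i=6, r=5040)
          ft(i=5, r=30240)
            ft(i=4, r=151200)
              ft(i=3, r=604800)
                ft(i=2, r=1814400)
                  ft(i=1, r=3628800)
                  -> return 3628800
                -> return 3628800
              -> return 3628800
            -> return 3628800
          -> return 3628800
        -> return 3628800
      -> return 3628800
    -> return 3628800
  -> return 3628800
-> return 3628800

Final answer: 3628800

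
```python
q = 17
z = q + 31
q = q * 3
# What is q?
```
Trace:
  q=17
  q=17, z=48
  q=51, z=48

Final answer: 51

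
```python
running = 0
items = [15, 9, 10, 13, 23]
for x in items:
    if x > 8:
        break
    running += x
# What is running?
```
Trace:
  running=0
  running=0, x=15

Final answer: 0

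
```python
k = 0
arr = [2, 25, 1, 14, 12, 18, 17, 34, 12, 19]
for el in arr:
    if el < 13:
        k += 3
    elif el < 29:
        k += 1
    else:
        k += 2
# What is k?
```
Trace:
  k=0
  k=3, el=2
  k=4, el=25
  k=7, el=1
  k=8, el=14
  k=11, el=12
  k=12, el=18
  k=13, el=17
  k=15, el=34
  k=18, el=12
  k=19, el=19

Final answer: 19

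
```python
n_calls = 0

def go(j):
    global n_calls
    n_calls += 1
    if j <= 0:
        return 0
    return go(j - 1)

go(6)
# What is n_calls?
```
Call trace:
go(j=6)
  go(j=5)
    go(j=4)
      go(j=3)
        go(j=2)
          go(j=1)
            go(j=0)
            -> return 0
          -> return 0
        -> return 0
      -> return 0
    -> return 0
  -> return 0
-> return 0

n_calls is incremented once per call. go is entered once for each j = 6, 5, 4, 3, 2, 1, 0 (the j <= 0 call returns without recursing), i.e. 6 + 1 calls.
n_calls = 7

Final answer: 7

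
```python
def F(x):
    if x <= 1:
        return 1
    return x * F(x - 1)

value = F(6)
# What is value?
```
Call trace:
F(x=6)
  F(x=5)
    F(x=4)
      F(x=3)
        F(x=2)
          F(x=1)
          -> return 1
        -> return 2
      -> return 6
    -> return 24
  -> return 120
-> return 720

Final answer: 720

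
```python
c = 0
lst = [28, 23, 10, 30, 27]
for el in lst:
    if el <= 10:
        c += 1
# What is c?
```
Trace:
  c=0
  c=0, el=28
  c=0, el=23
  c=1, el=10
  c=1, el=30
  c=1, el=27

Final answer: 1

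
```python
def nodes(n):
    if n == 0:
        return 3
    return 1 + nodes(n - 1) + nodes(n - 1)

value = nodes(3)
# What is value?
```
Call trace (a repeated sub-call is expanded the first time; later identical calls just restate its return value):
nodes(n=3)
  nodes(n=2)
    nodes(n=1)
      nodes(n=0)
      -> return 3
      nodes(n=0)
      -> return 3
    -> return 7
    nodes(n=1) -> return 7  (same call as traced above)
  -> return 15
  nodes(n=2) -> return 15  (same call as traced above)
-> return 31

Final answer: 31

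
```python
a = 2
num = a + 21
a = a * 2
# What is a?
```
Trace:
  a=2
  a=2, num=23
  a=4, num=23

Final answer: 4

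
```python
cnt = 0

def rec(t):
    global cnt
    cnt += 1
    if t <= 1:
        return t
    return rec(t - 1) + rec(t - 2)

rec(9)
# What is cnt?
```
Call trace (a repeated sub-call is expanded the first time; later identical calls just restate its return value):
rec(t=9)
  rec(t=8)
    rec(t=7)
      rec(t=6)
        rec(t=5)
          rec(t=4)
            rec(t=3)
              rec(t=2)
                rec(t=1)
                -> return 1
                rec(t=0)
                -> return 0
              -> return 1
              rec(t=1)
              -> return 1
            -> return 2
            rec(t=2) -> return 1  (same call as traced above)
          -> return 3
          rec(t=3) -> return 2  (same call as traced above)
        -> return 5
        rec(t=4) -> return 3  (same call as traced above)
      -> return 8
      rec(t=5) -> return 5  (same call as traced above)
    -> return 13
    rec(t=6) -> return 8  (same call as traced above)
  -> return 21
  rec(t=7) -> return 13  (same call as traced above)
-> return 34

cnt is incremented once per call, so count the calls in each subtree. Let C(t) = number of calls made by rec(t).
C(0) = C(1) = 1 (base case, no recursion); C(t) = 1 + C(t - 1) + C(t - 2) otherwise.
C(2) = 1 + C(1) + C(0) = 1 + 1 + 1 = 3
C(3) = 1 + C(2) + C(1) = 1 + 3 + 1 = 5
C(4) = 1 + C(3) + C(2) = 1 + 5 + 3 = 9
C(5) = 1 + C(4) + C(3) = 1 + 9 + 5 = 15
C(6) = 1 + C(5) + C(4) = 1 + 15 + 9 = 25
C(7) = 1 + C(6) + C(5) = 1 + 25 + 15 = 41
C(8) = 1 + C(7) + C(6) = 1 + 41 + 25 = 67
C(9) = 1 + C(8) + C(7) = 1 + 67 + 41 = 109
cnt = C(9) = 109

Final answer: 109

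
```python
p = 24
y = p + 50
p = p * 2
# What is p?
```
Trace:
  p=24
  p=24, y=74
  p=48, y=74

Final answer: 48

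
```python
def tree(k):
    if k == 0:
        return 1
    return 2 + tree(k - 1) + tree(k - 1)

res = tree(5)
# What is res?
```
Call trace (a repeated sub-call is expanded the first time; later identical calls just restate its return value):
tree(k=5)
  tree(k=4)
    tree(k=3)
      tree(k=2)
        tree(k=1)
          tree(k=0)
          -> return 1
          tree(k=0)
          -> return 1
        -> return 4
        tree(k=1) -> return 4  (same call as traced above)
      -> return 10
      tree(k=2) -> return 10  (same call as traced above)
    -> return 22
    tree(k=3) -> return 22  (same call as traced above)
  -> return 46
  tree(k=4) -> return 46  (same call as traced above)
-> return 94

Final answer: 94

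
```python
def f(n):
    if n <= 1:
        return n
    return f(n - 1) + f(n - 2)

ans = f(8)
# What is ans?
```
Call trace (a repeated sub-call is expanded the first time; later identical calls just restate its return value):
f(n=8)
  f(n=7)
    f(n=6)
      f(n=5)
        f(n=4)
          f(n=3)
            f(n=2)
              f(n=1)
              -> return 1
              f(n=0)
              -> return 0
            -> return 1
            f(n=1)
            -> return 1
          -> return 2
          f(n=2) -> return 1  (same call as traced above)
        -> return 3
        f(n=3) -> return 2  (same call as traced above)
      -> return 5
      f(n=4) -> return 3  (same call as traced above)
    -> return 8
    f(n=5) -> return 5  (same call as traced above)
  -> return 13
  f(n=6) -> return 8  (same call as traced above)
-> return 21

Final answer: 21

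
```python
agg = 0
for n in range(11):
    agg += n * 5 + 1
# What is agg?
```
Trace:
  agg=0
  agg=1, n=0
  agg=7, n=1
  agg=18, n=2
  agg=34, n=3
  agg=55, n=4
  agg=81, n=5
  agg=112, n=6
  agg=148, n=7
  agg=189, n=8
  agg=235, n=9
  agg=286, n=10

Final answer: 286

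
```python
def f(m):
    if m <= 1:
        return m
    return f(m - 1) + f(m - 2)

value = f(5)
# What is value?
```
Call trace (a repeated sub-call is expanded the first time; later identical calls just restate its return value):
f(m=5)
  f(m=4)
    f(m=3)
      f(m=2)
        f(m=1)
        -> return 1
        f(m=0)
        -> return 0
      -> return 1
      f(m=1)
      -> return 1
    -> return 2
    f(m=2) -> return 1  (same call as traced above)
  -> return 3
  f(m=3) -> return 2  (same call as traced above)
-> return 5

Final answer: 5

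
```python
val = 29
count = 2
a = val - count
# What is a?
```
Trace:
  val=29
  val=29, count=2
  val=29, count=2, a=27

Final answer: 27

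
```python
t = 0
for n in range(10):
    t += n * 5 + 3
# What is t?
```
Trace:
  t=0
  t=3, n=0
  t=11, n=1
  t=24, n=2
  t=42, n=3
  t=65, n=4
  t=93, n=5
  t=126, n=6
  t=164, n=7
  t=207, n=8
  t=255, n=9

Final answer: 255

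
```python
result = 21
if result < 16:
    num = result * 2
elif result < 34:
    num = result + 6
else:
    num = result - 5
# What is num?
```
Trace:
  result=21
  result=21, num=27

Final answer: 27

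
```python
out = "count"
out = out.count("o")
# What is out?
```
Trace:
  out='count'
  out=1

Final answer: 1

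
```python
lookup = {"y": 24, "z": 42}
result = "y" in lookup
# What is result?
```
Trace:
  lookup={'y': 24, 'z': 42}
  lookup={'y': 24, 'z': 42}, result=True

Final answer: True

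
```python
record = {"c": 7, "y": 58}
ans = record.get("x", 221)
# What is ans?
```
Trace:
  record={'c': 7, 'y': 58}
  record={'c': 7, 'y': 58}, ans=221

Final answer: 221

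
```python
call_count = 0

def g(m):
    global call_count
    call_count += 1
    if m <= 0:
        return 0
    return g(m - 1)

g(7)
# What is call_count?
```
Call trace:
g(m=7)
  g(m=6)
    g(m=5)
      g(m=4)
        g(m=3)
          g(m=2)
            g(m=1)
              g(m=0)
              -> return 0
            -> return 0
          -> return 0
        -> return 0
      -> return 0
    -> return 0
  -> return 0
-> return 0

call_count is incremented once per call. g is entered once for each m = 7, 6, 5, 4, 3, 2, 1, 0 (the m <= 0 call returns without recursing), i.e. 7 + 1 calls.
call_count = 8

Final answer: 8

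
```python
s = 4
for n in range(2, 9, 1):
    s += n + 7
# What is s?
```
Trace:
  s=4
  s=13, n=2
  s=23, n=3
  s=34, n=4
  s=46, n=5
  s=59, n=6
  s=73, n=7
  s=88, n=8

Final answer: 88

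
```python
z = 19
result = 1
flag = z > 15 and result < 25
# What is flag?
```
Trace:
  z=19
  z=19, result=1
  z=19, result=1, flag=True

Final answer: True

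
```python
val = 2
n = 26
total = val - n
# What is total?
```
Trace:
  val=2
  val=2, n=26
  val=2, n=26, total=-24

Final answer: -24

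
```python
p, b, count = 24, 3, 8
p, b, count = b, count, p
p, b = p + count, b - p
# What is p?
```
Trace:
  p=24, b=3, count=8
  p=3, b=8, count=24
  p=27, b=5, count=24

Final answer: 27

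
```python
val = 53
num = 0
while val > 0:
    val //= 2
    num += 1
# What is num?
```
Trace:
  val=53
  val=53, num=0
  val=26, num=1
  val=13, num=2
  val=6, num=3
  val=3, num=4
  val=1, num=5
  val=0, num=6

Final answer: 6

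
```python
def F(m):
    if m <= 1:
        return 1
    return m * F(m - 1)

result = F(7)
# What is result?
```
Call trace:
F(m=7)
  F(m=6)
    F(m=5)
      F(m=4)
        F(m=3)
          F(m=2)
            F(m=1)
            -> return 1
          -> return 2
        -> return 6
      -> return 24
    -> return 120
  -> return 720
-> return 5040

Final answer: 5040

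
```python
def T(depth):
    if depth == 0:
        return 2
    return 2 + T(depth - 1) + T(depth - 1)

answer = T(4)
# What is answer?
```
Call trace (a repeated sub-call is expanded the first time; later identical calls just restate its return value):
T(depth=4)
  T(depth=3)
    T(depth=2)
      T(depth=1)
        T(depth=0)
        -> return 2
        T(depth=0)
        -> return 2
      -> return 6
      T(depth=1) -> return 6  (same call as traced above)
    -> return 14
    T(depth=2) -> return 14  (same call as traced above)
  -> return 30
  T(depth=3) -> return 30  (same call as traced above)
-> return 62

Final answer: 62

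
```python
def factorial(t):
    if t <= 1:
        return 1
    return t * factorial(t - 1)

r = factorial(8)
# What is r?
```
Call trace:
factorial(t=8)
  factorial(t=7)
    factorial(t=6)
      factorial(t=5)
        factorial(t=4)
          factorial(t=3)
            factorial(t=2)
              factorial(t=1)
              -> return 1
            -> return 2
          -> return 6
        -> return 24
      -> return 120
    -> return 720
  -> return 5040
-> return 40320

Final answer: 40320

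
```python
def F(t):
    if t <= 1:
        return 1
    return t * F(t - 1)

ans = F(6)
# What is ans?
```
Call trace:
F(t=6)
  F(t=5)
    F(t=4)
      F(t=3)
        F(t=2)
          F(t=1)
          -> return 1
        -> return 2
      -> return 6
    -> return 24
  -> return 120
-> return 720

Final answer: 720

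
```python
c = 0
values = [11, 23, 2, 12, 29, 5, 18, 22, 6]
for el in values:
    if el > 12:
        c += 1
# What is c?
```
Trace:
  c=0
  c=0, el=11
  c=1, el=23
  c=1, el=2
  c=1, el=12
  c=2, el=29
  c=2, el=5
  c=3, el=18
  c=4, el=22
  c=4, el=6

Final answer: 4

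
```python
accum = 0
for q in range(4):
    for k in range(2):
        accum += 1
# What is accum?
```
Trace:
  accum=0
  accum=1, q=0, k=0
  accum=2, q=0, k=1
  accum=3, q=1, k=0
  accum=4, q=1, k=1
  accum=5, q=2, k=0
  accum=6, q=2, k=1
  accum=7, q=3, k=0
  accum=8, q=3, k=1

Final answer: 8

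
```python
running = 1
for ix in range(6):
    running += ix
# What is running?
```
Trace:
  running=1
  running=1, ix=0
  running=2, ix=1
  running=4, ix=2
  running=7, ix=3
  running=11, ix=4
  running=16, ix=5

Final answer: 16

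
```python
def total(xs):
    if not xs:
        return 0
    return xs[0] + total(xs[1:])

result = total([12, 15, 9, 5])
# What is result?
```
Call trace:
total(xs=[12, 15, 9, 5])
  total(xs=[15, 9, 5])
    total(xs=[9, 5])
      total(xs=[5])
        total(xs=[])
        -> return 0
      -> return 5
    -> return 14
  -> return 29
-> return 41

Final answer: 41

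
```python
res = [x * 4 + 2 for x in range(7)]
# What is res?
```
Trace:
  x=0
  x=1
  x=2
  x=3
  x=4
  x=5
  x=6
  res=[2, 6, 10, 14, 18, 22, 26]

Final answer: [2, 6, 10, 14, 18, 22, 26]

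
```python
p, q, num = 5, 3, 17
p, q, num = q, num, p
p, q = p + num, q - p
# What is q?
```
Trace:
  p=5, q=3, num=17
  p=3, q=17, num=5
  p=8, q=14, num=5

Final answer: 14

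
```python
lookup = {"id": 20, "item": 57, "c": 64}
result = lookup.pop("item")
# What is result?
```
Trace:
  lookup={'id': 20, 'item': 57, 'c': 64}
  lookup={'id': 20, 'c': 64}, result=57

Final answer: 57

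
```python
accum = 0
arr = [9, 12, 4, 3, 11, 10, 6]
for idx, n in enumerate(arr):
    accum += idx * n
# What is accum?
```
Trace:
  accum=0
  accum=0, idx=0, n=9
  accum=12, idx=1, n=12
  accum=20, idx=2, n=4
  accum=29, idx=3, n=3
  accum=73, idx=4, n=11
  accum=123, idx=5, n=10
  accum=159, idx=6, n=6

Final answer: 159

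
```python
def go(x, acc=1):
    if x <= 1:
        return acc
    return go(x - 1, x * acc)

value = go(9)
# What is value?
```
Call trace:
go(x=9, acc=1)
  go(x=8, acc=9)
    go(x=7, acc=72)
      go(x=6, acc=504)
        go(x=5, acc=3024)
          go(x=4, acc=15120)
            go(x=3, acc=60480)
              go(x=2, acc=181440)
                go(x=1, acc=362880)
                -> return 362880
              -> return 362880
            -> return 362880
          -> return 362880
        -> return 362880
      -> return 362880
    -> return 362880
  -> return 362880
-> return 362880

Final answer: 362880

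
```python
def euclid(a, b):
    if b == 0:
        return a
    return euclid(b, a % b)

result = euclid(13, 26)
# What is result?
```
Call trace:
euclid(a=13, b=26)
  euclid(a=26, b=13)
    euclid(a=13, b=0)
    -> return 13
  -> return 13
-> return 13

Final answer: 13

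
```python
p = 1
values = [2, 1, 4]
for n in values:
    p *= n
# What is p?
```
Trace:
  p=1
  p=2, n=2
  p=2, n=1
  p=8, n=4

Final answer: 8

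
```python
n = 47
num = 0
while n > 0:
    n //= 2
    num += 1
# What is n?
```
Trace:
  n=47
  n=47, num=0
  n=23, num=1
  n=11, num=2
  n=5, num=3
  n=2, num=4
  n=1, num=5
  n=0, num=6

Final answer: 0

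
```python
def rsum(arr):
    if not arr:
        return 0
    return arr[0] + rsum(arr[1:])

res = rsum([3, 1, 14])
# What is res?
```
Call trace:
rsum(arr=[3, 1, 14])
  rsum(arr=[1, 14])
    rsum(arr=[14])
      rsum(arr=[])
      -> return 0
    -> return 14
  -> return 15
-> return 18

Final answer: 18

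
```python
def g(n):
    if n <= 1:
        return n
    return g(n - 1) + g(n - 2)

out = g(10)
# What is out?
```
Call trace (a repeated sub-call is expanded the first time; later identical calls just restate its return value):
g(n=10)
  g(n=9)
    g(n=8)
      g(n=7)
        g(n=6)
          g(n=5)
            g(n=4)
              g(n=3)
                g(n=2)
                  g(n=1)
                  -> return 1
                  g(n=0)
                  -> return 0
                -> return 1
                g(n=1)
                -> return 1
              -> return 2
              g(n=2) -> return 1  (same call as traced above)
            -> return 3
            g(n=3) -> return 2  (same call as traced above)
          -> return 5
          g(n=4) -> return 3  (same call as traced above)
        -> return 8
        g(n=5) -> return 5  (same call as traced above)
      -> return 13
      g(n=6) -> return 8  (same call as traced above)
    -> return 21
    g(n=7) -> return 13  (same call as traced above)
  -> return 34
  g(n=8) -> return 21  (same call as traced above)
-> return 55

Final answer: 55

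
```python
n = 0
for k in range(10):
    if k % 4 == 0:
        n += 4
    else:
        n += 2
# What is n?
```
Trace:
  n=0
  n=4, k=0
  n=6, k=1
  n=8, k=2
  n=10, k=3
  n=14, k=4
  n=16, k=5
  n=18, k=6
  n=20, k=7
  n=24, k=8
  n=26, k=9

Final answer: 26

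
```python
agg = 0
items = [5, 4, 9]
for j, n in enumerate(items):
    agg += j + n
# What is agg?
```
Trace:
  agg=0
  agg=5, j=0, n=5
  agg=10, j=1, n=4
  agg=21, j=2, n=9

Final answer: 21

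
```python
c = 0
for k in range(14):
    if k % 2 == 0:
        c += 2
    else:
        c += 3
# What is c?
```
Trace:
  c=0
  c=2, k=0
  c=5, k=1
  c=7, k=2
  c=10, k=3
  c=12, k=4
  c=15, k=5
  c=17, k=6
  c=20, k=7
  c=22, k=8
  c=25, k=9
  c=27, k=10
  c=30, k=11
  c=32, k=12
  c=35, k=13

Final answer: 35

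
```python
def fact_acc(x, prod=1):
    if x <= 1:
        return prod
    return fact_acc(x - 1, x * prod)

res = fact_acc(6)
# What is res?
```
Call trace:
fact_acc(x=6, prod=1)
  fact_acc(x=5, prod=6)
    fact_acc(x=4, prod=30)
      fact_acc(x=3, prod=120)
        fact_acc(x=2, prod=360)
          fact_acc(x=1, prod=720)
          -> return 720
        -> return 720
      -> return 720
    -> return 720
  -> return 720
-> return 720

Final answer: 720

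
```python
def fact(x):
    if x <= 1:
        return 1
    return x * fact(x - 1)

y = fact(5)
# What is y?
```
Call trace:
fact(x=5)
  fact(x=4)
    fact(x=3)
      fact(x=2)
        fact(x=1)
        -> return 1
      -> return 2
    -> return 6
  -> return 24
-> return 120

Final answer: 120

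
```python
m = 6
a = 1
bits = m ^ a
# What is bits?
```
Trace:
  m=6
  m=6, a=1
  m=6, a=1, bits=7

Final answer: 7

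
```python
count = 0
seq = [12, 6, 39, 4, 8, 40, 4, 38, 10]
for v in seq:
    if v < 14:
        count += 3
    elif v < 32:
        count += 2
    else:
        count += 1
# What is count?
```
Trace:
  count=0
  count=3, v=12
  count=6, v=6
  count=7, v=39
  count=10, v=4
  count=13, v=8
  count=14, v=40
  count=17, v=4
  count=18, v=38
  count=21, v=10

Final answer: 21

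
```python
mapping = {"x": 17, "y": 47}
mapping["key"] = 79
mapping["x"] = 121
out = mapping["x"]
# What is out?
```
Trace:
  mapping={'x': 17, 'y': 47}
  mapping={'x': 17, 'y': 47, 'key': 79}
  mapping={'x': 121, 'y': 47, 'key': 79}
  mapping={'x': 121, 'y': 47, 'key': 79}, out=121

Final answer: 121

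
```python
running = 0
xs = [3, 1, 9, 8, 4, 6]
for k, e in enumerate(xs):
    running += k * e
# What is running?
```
Trace:
  running=0
  running=0, k=0, e=3
  running=1, k=1, e=1
  running=19, k=2, e=9
  running=43, k=3, e=8
  running=59, k=4, e=4
  running=89, k=5, e=6

Final answer: 89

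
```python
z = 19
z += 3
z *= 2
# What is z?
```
Trace:
  z=19
  z=22
  z=44

Final answer: 44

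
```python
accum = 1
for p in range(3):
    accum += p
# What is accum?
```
Trace:
  accum=1
  accum=1, p=0
  accum=2, p=1
  accum=4, p=2

Final answer: 4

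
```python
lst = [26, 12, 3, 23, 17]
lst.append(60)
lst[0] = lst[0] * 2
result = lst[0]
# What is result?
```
Trace:
  lst=[26, 12, 3, 23, 17]
  lst=[26, 12, 3, 23, 17, 60]
  lst=[52, 12, 3, 23, 17, 60]
  lst=[52, 12, 3, 23, 17, 60], result=52

Final answer: 52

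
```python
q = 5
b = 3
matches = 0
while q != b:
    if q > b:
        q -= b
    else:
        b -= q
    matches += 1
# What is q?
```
Trace:
  q=5
  q=5, b=3
  q=5, b=3, matches=0
  q=2, b=3, matches=1
  q=2, b=1, matches=2
  q=1, b=1, matches=3

Final answer: 1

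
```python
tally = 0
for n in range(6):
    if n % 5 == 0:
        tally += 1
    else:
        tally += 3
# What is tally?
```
Trace:
  tally=0
  tally=1, n=0
  tally=4, n=1
  tally=7, n=2
  tally=10, n=3
  tally=13, n=4
  tally=14, n=5

Final answer: 14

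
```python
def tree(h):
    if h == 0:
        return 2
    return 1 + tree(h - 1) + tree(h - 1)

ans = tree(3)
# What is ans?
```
Call trace (a repeated sub-call is expanded the first time; later identical calls just restate its return value):
tree(h=3)
  tree(h=2)
    tree(h=1)
      tree(h=0)
      -> return 2
      tree(h=0)
      -> return 2
    -> return 5
    tree(h=1) -> return 5  (same call as traced above)
  -> return 11
  tree(h=2) -> return 11  (same call as traced above)
-> return 23

Final answer: 23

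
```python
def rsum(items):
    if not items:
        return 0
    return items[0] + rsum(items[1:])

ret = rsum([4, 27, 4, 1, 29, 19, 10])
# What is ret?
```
Call trace:
rsum(items=[4, 27, 4, 1, 29, 19, 10])
  rsum(items=[27, 4, 1, 29, 19, 10])
    rsum(items=[4, 1, 29, 19, 10])
      rsum(items=[1, 29, 19, 10])
        rsum(items=[29, 19, 10])
          rsum(items=[19, 10])
            rsum(items=[10])
              rsum(items=[])
              -> return 0
            -> return 10
          -> return 29
        -> return 58
      -> return 59
    -> return 63
  -> return 90
-> return 94

Final answer: 94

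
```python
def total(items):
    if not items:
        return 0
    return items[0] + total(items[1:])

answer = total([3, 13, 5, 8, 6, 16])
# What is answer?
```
Call trace:
total(items=[3, 13, 5, 8, 6, 16])
  total(items=[13, 5, 8, 6, 16])
    total(items=[5, 8, 6, 16])
      total(items=[8, 6, 16])
        total(items=[6, 16])
          total(items=[16])
            total(items=[])
            -> return 0
          -> return 16
        -> return 22
      -> return 30
    -> return 35
  -> return 48
-> return 51

Final answer: 51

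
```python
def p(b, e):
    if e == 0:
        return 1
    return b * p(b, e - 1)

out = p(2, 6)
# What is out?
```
Call trace:
p(b=2, e=6)
  p(b=2, e=5)
    p(b=2, e=4)
      p(b=2, e=3)
        p(b=2, e=2)
          p(b=2, e=1)
            p(b=2, e=0)
            -> return 1
          -> return 2
        -> return 4
      -> return 8
    -> return 16
  -> return 32
-> return 64

Final answer: 64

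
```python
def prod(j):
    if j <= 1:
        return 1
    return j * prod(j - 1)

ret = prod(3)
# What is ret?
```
Call trace:
prod(j=3)
  prod(j=2)
    prod(j=1)
    -> return 1
  -> return 2
-> return 6

Final answer: 6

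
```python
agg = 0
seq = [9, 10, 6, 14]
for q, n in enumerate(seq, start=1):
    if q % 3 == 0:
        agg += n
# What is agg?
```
Trace:
  agg=0
  agg=0, q=1, n=9
  agg=0, q=2, n=10
  agg=6, q=3, n=6
  agg=6, q=4, n=14

Final answer: 6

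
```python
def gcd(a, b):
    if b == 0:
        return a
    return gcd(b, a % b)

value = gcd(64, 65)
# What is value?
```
Call trace:
gcd(a=64, b=65)
  gcd(a=65, b=64)
    gcd(a=64, b=1)
      gcd(a=1, b=0)
      -> return 1
    -> return 1
  -> return 1
-> return 1

Final answer: 1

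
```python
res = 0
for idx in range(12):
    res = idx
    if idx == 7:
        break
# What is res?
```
Trace:
  res=0
  res=0, idx=0
  res=1, idx=1
  res=2, idx=2
  res=3, idx=3
  res=4, idx=4
  res=5, idx=5
  res=6, idx=6
  res=7, idx=7

Final answer: 7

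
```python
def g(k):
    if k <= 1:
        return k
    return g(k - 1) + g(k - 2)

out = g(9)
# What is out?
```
Call trace (a repeated sub-call is expanded the first time; later identical calls just restate its return value):
g(k=9)
  g(k=8)
    g(k=7)
      g(k=6)
        g(k=5)
          g(k=4)
            g(k=3)
              g(k=2)
                g(k=1)
                -> return 1
                g(k=0)
                -> return 0
              -> return 1
              g(k=1)
              -> return 1
            -> return 2
            g(k=2) -> return 1  (same call as traced above)
          -> return 3
          g(k=3) -> return 2  (same call as traced above)
        -> return 5
        g(k=4) -> return 3  (same call as traced above)
      -> return 8
      g(k=5) -> return 5  (same call as traced above)
    -> return 13
    g(k=6) -> return 8  (same call as traced above)
  -> return 21
  g(k=7) -> return 13  (same call as traced above)
-> return 34

Final answer: 34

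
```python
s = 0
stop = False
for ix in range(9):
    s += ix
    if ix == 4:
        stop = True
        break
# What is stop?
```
Trace:
  s=0
  s=0, stop=False
  s=0, stop=False, ix=0
  s=1, stop=False, ix=1
  s=3, stop=False, ix=2
  s=6, stop=False, ix=3
  s=10, stop=True, ix=4

Final answer: True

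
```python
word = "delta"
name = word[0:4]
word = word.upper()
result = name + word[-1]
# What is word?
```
Trace:
  word='delta'
  word='delta', name='delt'
  word='DELTA', name='delt'
  word='DELTA', name='delt', result='deltA'

Final answer: 'DELTA'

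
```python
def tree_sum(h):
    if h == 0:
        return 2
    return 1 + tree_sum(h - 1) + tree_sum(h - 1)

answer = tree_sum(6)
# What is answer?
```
Call trace (a repeated sub-call is expanded the first time; later identical calls just restate its return value):
tree_sum(h=6)
  tree_sum(h=5)
    tree_sum(h=4)
      tree_sum(h=3)
        tree_sum(h=2)
          tree_sum(h=1)
            tree_sum(h=0)
            -> return 2
            tree_sum(h=0)
            -> return 2
          -> return 5
          tree_sum(h=1) -> return 5  (same call as traced above)
        -> return 11
        tree_sum(h=2) -> return 11  (same call as traced above)
      -> return 23
      tree_sum(h=3) -> return 23  (same call as traced above)
    -> return 47
    tree_sum(h=4) -> return 47  (same call as traced above)
  -> return 95
  tree_sum(h=5) -> return 95  (same call as traced above)
-> return 191

Final answer: 191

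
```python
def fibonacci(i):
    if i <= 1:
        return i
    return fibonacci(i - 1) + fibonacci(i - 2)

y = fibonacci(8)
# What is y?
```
Call trace (a repeated sub-call is expanded the first time; later identical calls just restate its return value):
fibonacci(i=8)
  fibonacci(i=7)
    fibonacci(i=6)
      fibonacci(i=5)
        fibonacci(i=4)
          fibonacci(i=3)
            fibonacci(i=2)
              fibonacci(i=1)
              -> return 1
              fibonacci(i=0)
              -> return 0
            -> return 1
            fibonacci(i=1)
            -> return 1
          -> return 2
          fibonacci(i=2) -> return 1  (same call as traced above)
        -> return 3
        fibonacci(i=3) -> return 2  (same call as traced above)
      -> return 5
      fibonacci(i=4) -> return 3  (same call as traced above)
    -> return 8
    fibonacci(i=5) -> return 5  (same call as traced above)
  -> return 13
  fibonacci(i=6) -> return 8  (same call as traced above)
-> return 21

Final answer: 21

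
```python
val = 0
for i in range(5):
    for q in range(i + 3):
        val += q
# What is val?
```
Trace:
  val=0
  val=0, i=0, q=0
  val=1, i=0, q=1
  val=3, i=0, q=2
  val=3, i=1, q=0
  val=4, i=1, q=1
  val=6, i=1, q=2
  val=9, i=1, q=3
  val=9, i=2, q=0
  val=10, i=2, q=1
  val=12, i=2, q=2
  val=15, i=2, q=3
  val=19, i=2, q=4
  val=19, i=3, q=0
  val=20, i=3, q=1
  val=22, i=3, q=2
  val=25, i=3, q=3
  val=29, i=3, q=4
  val=34, i=3, q=5
  val=34, i=4, q=0
  val=35, i=4, q=1
  val=37, i=4, q=2
  val=40, i=4, q=3
  val=44, i=4, q=4
  val=49, i=4, q=5
  val=55, i=4, q=6

Final answer: 55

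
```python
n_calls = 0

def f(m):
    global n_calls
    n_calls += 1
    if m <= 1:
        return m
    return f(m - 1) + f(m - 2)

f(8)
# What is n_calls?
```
Call trace (a repeated sub-call is expanded the first time; later identical calls just restate its return value):
f(m=8)
  f(m=7)
    f(m=6)
      f(m=5)
        f(m=4)
          f(m=3)
            f(m=2)
              f(m=1)
              -> return 1
              f(m=0)
              -> return 0
            -> return 1
            f(m=1)
            -> return 1
          -> return 2
          f(m=2) -> return 1  (same call as traced above)
        -> return 3
        f(m=3) -> return 2  (same call as traced above)
      -> return 5
      f(m=4) -> return 3  (same call as traced above)
    -> return 8
    f(m=5) -> return 5  (same call as traced above)
  -> return 13
  f(m=6) -> return 8  (same call as traced above)
-> return 21

n_calls is incremented once per call, so count the calls in each subtree. Let C(m) = number of calls made by f(m).
C(0) = C(1) = 1 (base case, no recursion); C(m) = 1 + C(m - 1) + C(m - 2) otherwise.
C(2) = 1 + C(1) + C(0) = 1 + 1 + 1 = 3
C(3) = 1 + C(2) + C(1) = 1 + 3 + 1 = 5
C(4) = 1 + C(3) + C(2) = 1 + 5 + 3 = 9
C(5) = 1 + C(4) + C(3) = 1 + 9 + 5 = 15
C(6) = 1 + C(5) + C(4) = 1 + 15 + 9 = 25
C(7) = 1 + C(6) + C(5) = 1 + 25 + 15 = 41
C(8) = 1 + C(7) + C(6) = 1 + 41 + 25 = 67
n_calls = C(8) = 67

Final answer: 67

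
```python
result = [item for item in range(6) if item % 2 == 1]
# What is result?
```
Trace:
  item=0
  item=1
  item=2
  item=3
  item=4
  item=5
  result=[1, 3, 5]

Final answer: [1, 3, 5]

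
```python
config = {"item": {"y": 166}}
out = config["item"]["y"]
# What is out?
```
Trace:
  config={'item': {'y': 166}}
  config={'item': {'y': 166}}, out=166

Final answer: 166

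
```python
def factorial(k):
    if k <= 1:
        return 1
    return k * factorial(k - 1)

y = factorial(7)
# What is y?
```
Call trace:
factorial(k=7)
  factorial(k=6)
    factorial(k=5)
      factorial(k=4)
        factorial(k=3)
          factorial(k=2)
            factorial(k=1)
            -> return 1
          -> return 2
        -> return 6
      -> return 24
    -> return 120
  -> return 720
-> return 5040

Final answer: 5040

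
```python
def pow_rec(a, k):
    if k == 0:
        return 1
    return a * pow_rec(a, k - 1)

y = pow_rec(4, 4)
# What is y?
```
Call trace:
pow_rec(a=4, k=4)
  pow_rec(a=4, k=3)
    pow_rec(a=4, k=2)
      pow_rec(a=4, k=1)
        pow_rec(a=4, k=0)
        -> return 1
      -> return 4
    -> return 16
  -> return 64
-> return 256

Final answer: 256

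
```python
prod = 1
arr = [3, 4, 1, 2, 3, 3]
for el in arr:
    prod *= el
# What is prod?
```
Trace:
  prod=1
  prod=3, el=3
  prod=12, el=4
  prod=12, el=1
  prod=24, el=2
  prod=72, el=3
  prod=216, el=3

Final answer: 216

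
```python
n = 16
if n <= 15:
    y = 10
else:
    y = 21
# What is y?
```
Trace:
  n=16
  n=16, y=21

Final answer: 21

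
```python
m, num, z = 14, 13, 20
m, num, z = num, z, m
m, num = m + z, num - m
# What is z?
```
Trace:
  m=14, num=13, z=20
  m=13, num=20, z=14
  m=27, num=7, z=14

Final answer: 14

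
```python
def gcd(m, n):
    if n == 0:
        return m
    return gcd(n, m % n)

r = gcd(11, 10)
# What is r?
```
Call trace:
gcd(m=11, n=10)
  gcd(m=10, n=1)
    gcd(m=1, n=0)
    -> return 1
  -> return 1
-> return 1

Final answer: 1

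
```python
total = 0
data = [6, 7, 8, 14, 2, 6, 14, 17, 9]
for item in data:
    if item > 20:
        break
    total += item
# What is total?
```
Trace:
  total=0
  total=6, item=6
  total=13, item=7
  total=21, item=8
  total=35, item=14
  total=37, item=2
  total=43, item=6
  total=57, item=14
  total=74, item=17
  total=83, item=9

Final answer: 83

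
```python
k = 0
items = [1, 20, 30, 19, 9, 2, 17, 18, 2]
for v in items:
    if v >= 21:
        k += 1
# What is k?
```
Trace:
  k=0
  k=0, v=1
  k=0, v=20
  k=1, v=30
  k=1, v=19
  k=1, v=9
  k=1, v=2
  k=1, v=17
  k=1, v=18
  k=1, v=2

Final answer: 1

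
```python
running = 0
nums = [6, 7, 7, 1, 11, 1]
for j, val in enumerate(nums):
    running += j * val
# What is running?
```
Trace:
  running=0
  running=0, j=0, val=6
  running=7, j=1, val=7
  running=21, j=2, val=7
  running=24, j=3, val=1
  running=68, j=4, val=11
  running=73, j=5, val=1

Final answer: 73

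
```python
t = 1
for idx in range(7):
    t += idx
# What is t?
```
Trace:
  t=1
  t=1, idx=0
  t=2, idx=1
  t=4, idx=2
  t=7, idx=3
  t=11, idx=4
  t=16, idx=5
  t=22, idx=6

Final answer: 22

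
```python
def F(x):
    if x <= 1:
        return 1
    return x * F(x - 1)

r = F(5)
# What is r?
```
Call trace:
F(x=5)
  F(x=4)
    F(x=3)
      F(x=2)
        F(x=1)
        -> return 1
      -> return 2
    -> return 6
  -> return 24
-> return 120

Final answer: 120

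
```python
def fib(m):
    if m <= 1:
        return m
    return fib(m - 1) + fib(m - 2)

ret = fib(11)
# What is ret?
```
Call trace (a repeated sub-call is expanded the first time; later identical calls just restate its return value):
fib(m=11)
  fib(m=10)
    fib(m=9)
      fib(m=8)
        fib(m=7)
          fib(m=6)
            fib(m=5)
              fib(m=4)
                fib(m=3)
                  fib(m=2)
                    fib(m=1)
                    -> return 1
                    fib(m=0)
                    -> return 0
                  -> return 1
                  fib(m=1)
                  -> return 1
                -> return 2
                fib(m=2) -> return 1  (same call as traced above)
              -> return 3
              fib(m=3) -> return 2  (same call as traced above)
            -> return 5
            fib(m=4) -> return 3  (same call as traced above)
          -> return 8
          fib(m=5) -> return 5  (same call as traced above)
        -> return 13
        fib(m=6) -> return 8  (same call as traced above)
      -> return 21
      fib(m=7) -> return 13  (same call as traced above)
    -> return 34
    fib(m=8) -> return 21  (same call as traced above)
  -> return 55
  fib(m=9) -> return 34  (same call as traced above)
-> return 89

Final answer: 89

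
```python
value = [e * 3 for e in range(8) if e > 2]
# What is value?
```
Trace:
  e=0
  e=1
  e=2
  e=3
  e=4
  e=5
  e=6
  e=7
  value=[9, 12, 15, 18, 21]

Final answer: [9, 12, 15, 18, 21]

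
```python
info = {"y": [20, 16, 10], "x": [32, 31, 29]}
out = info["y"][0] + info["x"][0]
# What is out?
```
Trace:
  info={'y': [20, 16, 10], 'x': [32, 31, 29]}
  info={'y': [20, 16, 10], 'x': [32, 31, 29]}, out=52

Final answer: 52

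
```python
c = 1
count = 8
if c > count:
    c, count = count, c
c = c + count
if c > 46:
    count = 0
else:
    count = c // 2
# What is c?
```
Trace:
  c=1
  c=1, count=8
  c=1, count=8
  c=9, count=8
  c=9, count=4

Final answer: 9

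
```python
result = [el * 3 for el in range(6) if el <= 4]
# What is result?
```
Trace:
  el=0
  el=1
  el=2
  el=3
  el=4
  el=5
  result=[0, 3, 6, 9, 12]

Final answer: [0, 3, 6, 9, 12]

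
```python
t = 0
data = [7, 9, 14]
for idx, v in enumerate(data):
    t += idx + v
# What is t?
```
Trace:
  t=0
  t=7, idx=0, v=7
  t=17, idx=1, v=9
  t=33, idx=2, v=14

Final answer: 33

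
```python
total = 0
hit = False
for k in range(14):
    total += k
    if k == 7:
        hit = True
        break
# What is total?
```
Trace:
  total=0
  total=0, hit=False
  total=0, hit=False, k=0
  total=1, hit=False, k=1
  total=3, hit=False, k=2
  total=6, hit=False, k=3
  total=10, hit=False, k=4
  total=15, hit=False, k=5
  total=21, hit=False, k=6
  total=28, hit=True, k=7

Final answer: 28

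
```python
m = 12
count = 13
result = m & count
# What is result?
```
Trace:
  m=12
  m=12, count=13
  m=12, count=13, result=12

Final answer: 12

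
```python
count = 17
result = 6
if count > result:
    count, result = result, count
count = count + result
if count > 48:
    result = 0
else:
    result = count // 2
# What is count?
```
Trace:
  count=17
  count=17, result=6
  count=6, result=17
  count=23, result=17
  count=23, result=11

Final answer: 23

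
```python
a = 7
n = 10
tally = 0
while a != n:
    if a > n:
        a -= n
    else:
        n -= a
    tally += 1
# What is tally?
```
Trace:
  a=7
  a=7, n=10
  a=7, n=10, tally=0
  a=7, n=3, tally=1
  a=4, n=3, tally=2
  a=1, n=3, tally=3
  a=1, n=2, tally=4
  a=1, n=1, tally=5

Final answer: 5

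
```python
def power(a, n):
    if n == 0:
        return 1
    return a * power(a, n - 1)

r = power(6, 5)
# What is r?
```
Call trace:
power(a=6, n=5)
  power(a=6, n=4)
    power(a=6, n=3)
      power(a=6, n=2)
        power(a=6, n=1)
          power(a=6, n=0)
          -> return 1
        -> return 6
      -> return 36
    -> return 216
  -> return 1296
-> return 7776

Final answer: 7776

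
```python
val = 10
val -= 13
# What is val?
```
Trace:
  val=10
  val=-3

Final answer: -3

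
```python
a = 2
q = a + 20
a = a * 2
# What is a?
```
Trace:
  a=2
  a=2, q=22
  a=4, q=22

Final answer: 4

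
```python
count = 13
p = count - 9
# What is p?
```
Trace:
  count=13
  count=13, p=4

Final answer: 4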